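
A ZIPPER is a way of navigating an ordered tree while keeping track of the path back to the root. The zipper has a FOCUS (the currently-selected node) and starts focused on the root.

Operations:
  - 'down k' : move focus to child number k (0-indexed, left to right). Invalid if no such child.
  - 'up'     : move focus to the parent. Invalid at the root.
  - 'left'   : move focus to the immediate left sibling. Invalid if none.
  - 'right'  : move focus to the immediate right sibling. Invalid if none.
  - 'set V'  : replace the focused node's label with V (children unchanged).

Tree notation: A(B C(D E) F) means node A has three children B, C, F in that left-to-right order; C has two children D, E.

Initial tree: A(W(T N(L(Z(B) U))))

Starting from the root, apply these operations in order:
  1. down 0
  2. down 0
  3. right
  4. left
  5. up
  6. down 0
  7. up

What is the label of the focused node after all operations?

Answer: W

Derivation:
Step 1 (down 0): focus=W path=0 depth=1 children=['T', 'N'] left=[] right=[] parent=A
Step 2 (down 0): focus=T path=0/0 depth=2 children=[] left=[] right=['N'] parent=W
Step 3 (right): focus=N path=0/1 depth=2 children=['L'] left=['T'] right=[] parent=W
Step 4 (left): focus=T path=0/0 depth=2 children=[] left=[] right=['N'] parent=W
Step 5 (up): focus=W path=0 depth=1 children=['T', 'N'] left=[] right=[] parent=A
Step 6 (down 0): focus=T path=0/0 depth=2 children=[] left=[] right=['N'] parent=W
Step 7 (up): focus=W path=0 depth=1 children=['T', 'N'] left=[] right=[] parent=A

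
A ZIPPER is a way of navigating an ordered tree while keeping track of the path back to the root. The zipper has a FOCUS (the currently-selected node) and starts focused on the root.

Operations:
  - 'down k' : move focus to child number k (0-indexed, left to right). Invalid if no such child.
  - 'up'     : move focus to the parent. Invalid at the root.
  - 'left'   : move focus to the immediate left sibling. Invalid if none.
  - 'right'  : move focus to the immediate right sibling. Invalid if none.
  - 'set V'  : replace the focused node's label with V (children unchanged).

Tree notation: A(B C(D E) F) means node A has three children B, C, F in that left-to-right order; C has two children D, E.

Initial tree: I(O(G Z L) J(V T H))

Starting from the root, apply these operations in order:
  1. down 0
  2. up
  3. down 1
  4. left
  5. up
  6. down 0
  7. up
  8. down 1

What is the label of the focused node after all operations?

Answer: J

Derivation:
Step 1 (down 0): focus=O path=0 depth=1 children=['G', 'Z', 'L'] left=[] right=['J'] parent=I
Step 2 (up): focus=I path=root depth=0 children=['O', 'J'] (at root)
Step 3 (down 1): focus=J path=1 depth=1 children=['V', 'T', 'H'] left=['O'] right=[] parent=I
Step 4 (left): focus=O path=0 depth=1 children=['G', 'Z', 'L'] left=[] right=['J'] parent=I
Step 5 (up): focus=I path=root depth=0 children=['O', 'J'] (at root)
Step 6 (down 0): focus=O path=0 depth=1 children=['G', 'Z', 'L'] left=[] right=['J'] parent=I
Step 7 (up): focus=I path=root depth=0 children=['O', 'J'] (at root)
Step 8 (down 1): focus=J path=1 depth=1 children=['V', 'T', 'H'] left=['O'] right=[] parent=I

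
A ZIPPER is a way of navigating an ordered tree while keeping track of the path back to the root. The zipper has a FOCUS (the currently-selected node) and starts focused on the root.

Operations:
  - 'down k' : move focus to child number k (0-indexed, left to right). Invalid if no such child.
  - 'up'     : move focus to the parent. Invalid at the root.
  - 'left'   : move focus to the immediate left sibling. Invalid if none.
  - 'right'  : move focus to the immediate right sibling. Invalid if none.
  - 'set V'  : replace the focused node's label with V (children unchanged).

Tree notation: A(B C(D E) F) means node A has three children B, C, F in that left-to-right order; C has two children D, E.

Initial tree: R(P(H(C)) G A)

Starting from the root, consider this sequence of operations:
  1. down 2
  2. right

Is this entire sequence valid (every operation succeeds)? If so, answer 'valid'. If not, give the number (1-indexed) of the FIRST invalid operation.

Answer: 2

Derivation:
Step 1 (down 2): focus=A path=2 depth=1 children=[] left=['P', 'G'] right=[] parent=R
Step 2 (right): INVALID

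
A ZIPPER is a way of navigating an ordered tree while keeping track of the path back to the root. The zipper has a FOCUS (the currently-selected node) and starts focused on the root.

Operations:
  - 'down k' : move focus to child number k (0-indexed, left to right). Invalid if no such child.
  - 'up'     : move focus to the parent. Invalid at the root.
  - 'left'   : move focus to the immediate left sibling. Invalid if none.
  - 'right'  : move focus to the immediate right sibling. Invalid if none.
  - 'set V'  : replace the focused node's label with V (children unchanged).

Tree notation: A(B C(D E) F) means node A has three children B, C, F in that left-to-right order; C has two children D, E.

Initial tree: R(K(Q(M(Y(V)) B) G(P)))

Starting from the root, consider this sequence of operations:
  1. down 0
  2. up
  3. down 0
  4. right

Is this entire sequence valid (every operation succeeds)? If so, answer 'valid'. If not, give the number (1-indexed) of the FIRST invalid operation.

Step 1 (down 0): focus=K path=0 depth=1 children=['Q', 'G'] left=[] right=[] parent=R
Step 2 (up): focus=R path=root depth=0 children=['K'] (at root)
Step 3 (down 0): focus=K path=0 depth=1 children=['Q', 'G'] left=[] right=[] parent=R
Step 4 (right): INVALID

Answer: 4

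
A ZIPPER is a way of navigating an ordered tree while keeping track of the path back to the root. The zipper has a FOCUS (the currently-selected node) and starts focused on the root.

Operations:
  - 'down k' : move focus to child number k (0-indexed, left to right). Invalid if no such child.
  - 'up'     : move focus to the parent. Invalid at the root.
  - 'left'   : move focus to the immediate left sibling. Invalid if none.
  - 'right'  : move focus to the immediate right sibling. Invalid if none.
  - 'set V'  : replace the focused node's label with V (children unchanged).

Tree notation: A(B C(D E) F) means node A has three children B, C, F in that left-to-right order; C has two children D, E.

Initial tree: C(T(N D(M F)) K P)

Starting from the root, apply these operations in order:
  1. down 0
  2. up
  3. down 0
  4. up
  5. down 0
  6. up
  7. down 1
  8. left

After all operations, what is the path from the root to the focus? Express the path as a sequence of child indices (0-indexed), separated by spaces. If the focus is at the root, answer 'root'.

Step 1 (down 0): focus=T path=0 depth=1 children=['N', 'D'] left=[] right=['K', 'P'] parent=C
Step 2 (up): focus=C path=root depth=0 children=['T', 'K', 'P'] (at root)
Step 3 (down 0): focus=T path=0 depth=1 children=['N', 'D'] left=[] right=['K', 'P'] parent=C
Step 4 (up): focus=C path=root depth=0 children=['T', 'K', 'P'] (at root)
Step 5 (down 0): focus=T path=0 depth=1 children=['N', 'D'] left=[] right=['K', 'P'] parent=C
Step 6 (up): focus=C path=root depth=0 children=['T', 'K', 'P'] (at root)
Step 7 (down 1): focus=K path=1 depth=1 children=[] left=['T'] right=['P'] parent=C
Step 8 (left): focus=T path=0 depth=1 children=['N', 'D'] left=[] right=['K', 'P'] parent=C

Answer: 0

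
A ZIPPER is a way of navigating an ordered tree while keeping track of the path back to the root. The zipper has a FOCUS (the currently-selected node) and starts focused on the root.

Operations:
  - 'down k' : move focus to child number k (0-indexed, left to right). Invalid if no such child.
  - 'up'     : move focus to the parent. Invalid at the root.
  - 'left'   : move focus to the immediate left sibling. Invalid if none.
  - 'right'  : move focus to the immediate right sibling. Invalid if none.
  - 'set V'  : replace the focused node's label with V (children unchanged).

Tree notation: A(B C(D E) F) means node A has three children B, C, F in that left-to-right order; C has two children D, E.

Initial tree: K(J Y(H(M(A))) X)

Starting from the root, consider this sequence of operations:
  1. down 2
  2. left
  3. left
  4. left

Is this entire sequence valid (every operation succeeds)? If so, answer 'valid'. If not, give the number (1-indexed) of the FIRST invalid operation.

Step 1 (down 2): focus=X path=2 depth=1 children=[] left=['J', 'Y'] right=[] parent=K
Step 2 (left): focus=Y path=1 depth=1 children=['H'] left=['J'] right=['X'] parent=K
Step 3 (left): focus=J path=0 depth=1 children=[] left=[] right=['Y', 'X'] parent=K
Step 4 (left): INVALID

Answer: 4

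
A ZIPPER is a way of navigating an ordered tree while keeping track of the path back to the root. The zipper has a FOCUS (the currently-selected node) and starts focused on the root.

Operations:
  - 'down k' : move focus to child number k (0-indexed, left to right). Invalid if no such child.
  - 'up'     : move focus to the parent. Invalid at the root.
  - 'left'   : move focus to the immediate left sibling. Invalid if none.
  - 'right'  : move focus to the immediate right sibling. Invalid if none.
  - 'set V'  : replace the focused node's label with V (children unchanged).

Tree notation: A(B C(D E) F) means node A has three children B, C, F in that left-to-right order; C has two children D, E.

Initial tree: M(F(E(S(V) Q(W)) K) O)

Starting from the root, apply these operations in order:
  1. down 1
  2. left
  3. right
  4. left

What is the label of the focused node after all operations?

Step 1 (down 1): focus=O path=1 depth=1 children=[] left=['F'] right=[] parent=M
Step 2 (left): focus=F path=0 depth=1 children=['E', 'K'] left=[] right=['O'] parent=M
Step 3 (right): focus=O path=1 depth=1 children=[] left=['F'] right=[] parent=M
Step 4 (left): focus=F path=0 depth=1 children=['E', 'K'] left=[] right=['O'] parent=M

Answer: F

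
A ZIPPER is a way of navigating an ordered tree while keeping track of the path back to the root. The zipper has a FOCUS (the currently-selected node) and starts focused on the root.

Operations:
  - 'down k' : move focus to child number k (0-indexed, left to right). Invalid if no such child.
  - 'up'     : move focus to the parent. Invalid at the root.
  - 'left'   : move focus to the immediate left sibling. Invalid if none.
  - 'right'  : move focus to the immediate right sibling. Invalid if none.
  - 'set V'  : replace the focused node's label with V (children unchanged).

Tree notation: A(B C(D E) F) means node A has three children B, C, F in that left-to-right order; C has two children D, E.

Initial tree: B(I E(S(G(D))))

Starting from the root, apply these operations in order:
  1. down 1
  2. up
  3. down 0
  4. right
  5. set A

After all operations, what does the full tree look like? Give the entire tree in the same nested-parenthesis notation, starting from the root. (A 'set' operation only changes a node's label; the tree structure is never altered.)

Answer: B(I A(S(G(D))))

Derivation:
Step 1 (down 1): focus=E path=1 depth=1 children=['S'] left=['I'] right=[] parent=B
Step 2 (up): focus=B path=root depth=0 children=['I', 'E'] (at root)
Step 3 (down 0): focus=I path=0 depth=1 children=[] left=[] right=['E'] parent=B
Step 4 (right): focus=E path=1 depth=1 children=['S'] left=['I'] right=[] parent=B
Step 5 (set A): focus=A path=1 depth=1 children=['S'] left=['I'] right=[] parent=B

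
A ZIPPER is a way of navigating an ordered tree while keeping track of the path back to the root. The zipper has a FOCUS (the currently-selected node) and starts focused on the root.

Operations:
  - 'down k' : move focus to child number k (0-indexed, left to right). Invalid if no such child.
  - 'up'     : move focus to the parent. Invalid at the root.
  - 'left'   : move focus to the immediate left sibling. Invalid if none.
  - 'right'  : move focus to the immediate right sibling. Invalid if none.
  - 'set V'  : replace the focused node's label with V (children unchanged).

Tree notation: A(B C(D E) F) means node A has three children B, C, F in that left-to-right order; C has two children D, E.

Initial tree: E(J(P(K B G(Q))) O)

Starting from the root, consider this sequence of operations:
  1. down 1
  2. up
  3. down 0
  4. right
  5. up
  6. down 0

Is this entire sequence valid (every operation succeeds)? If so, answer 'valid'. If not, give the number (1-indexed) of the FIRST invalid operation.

Step 1 (down 1): focus=O path=1 depth=1 children=[] left=['J'] right=[] parent=E
Step 2 (up): focus=E path=root depth=0 children=['J', 'O'] (at root)
Step 3 (down 0): focus=J path=0 depth=1 children=['P'] left=[] right=['O'] parent=E
Step 4 (right): focus=O path=1 depth=1 children=[] left=['J'] right=[] parent=E
Step 5 (up): focus=E path=root depth=0 children=['J', 'O'] (at root)
Step 6 (down 0): focus=J path=0 depth=1 children=['P'] left=[] right=['O'] parent=E

Answer: valid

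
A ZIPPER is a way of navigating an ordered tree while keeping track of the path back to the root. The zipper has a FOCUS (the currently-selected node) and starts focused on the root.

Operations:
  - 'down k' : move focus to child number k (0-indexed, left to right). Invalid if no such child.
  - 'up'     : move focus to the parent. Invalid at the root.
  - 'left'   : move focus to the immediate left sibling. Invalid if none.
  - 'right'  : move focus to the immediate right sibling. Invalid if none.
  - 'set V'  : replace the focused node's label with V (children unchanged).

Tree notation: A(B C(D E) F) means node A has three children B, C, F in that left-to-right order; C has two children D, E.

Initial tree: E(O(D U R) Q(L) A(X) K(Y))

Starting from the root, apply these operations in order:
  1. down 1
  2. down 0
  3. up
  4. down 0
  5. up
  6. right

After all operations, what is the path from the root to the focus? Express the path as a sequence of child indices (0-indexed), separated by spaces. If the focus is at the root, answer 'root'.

Answer: 2

Derivation:
Step 1 (down 1): focus=Q path=1 depth=1 children=['L'] left=['O'] right=['A', 'K'] parent=E
Step 2 (down 0): focus=L path=1/0 depth=2 children=[] left=[] right=[] parent=Q
Step 3 (up): focus=Q path=1 depth=1 children=['L'] left=['O'] right=['A', 'K'] parent=E
Step 4 (down 0): focus=L path=1/0 depth=2 children=[] left=[] right=[] parent=Q
Step 5 (up): focus=Q path=1 depth=1 children=['L'] left=['O'] right=['A', 'K'] parent=E
Step 6 (right): focus=A path=2 depth=1 children=['X'] left=['O', 'Q'] right=['K'] parent=E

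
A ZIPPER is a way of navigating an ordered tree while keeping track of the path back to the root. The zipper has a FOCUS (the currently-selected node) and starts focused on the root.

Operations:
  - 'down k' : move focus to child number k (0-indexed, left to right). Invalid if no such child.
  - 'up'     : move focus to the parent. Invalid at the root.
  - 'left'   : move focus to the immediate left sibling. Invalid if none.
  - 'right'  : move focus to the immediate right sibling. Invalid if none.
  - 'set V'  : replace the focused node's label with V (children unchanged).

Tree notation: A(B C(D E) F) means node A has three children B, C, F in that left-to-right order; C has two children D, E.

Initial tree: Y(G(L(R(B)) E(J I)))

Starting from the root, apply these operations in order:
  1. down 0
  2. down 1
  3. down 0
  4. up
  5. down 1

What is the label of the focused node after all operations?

Step 1 (down 0): focus=G path=0 depth=1 children=['L', 'E'] left=[] right=[] parent=Y
Step 2 (down 1): focus=E path=0/1 depth=2 children=['J', 'I'] left=['L'] right=[] parent=G
Step 3 (down 0): focus=J path=0/1/0 depth=3 children=[] left=[] right=['I'] parent=E
Step 4 (up): focus=E path=0/1 depth=2 children=['J', 'I'] left=['L'] right=[] parent=G
Step 5 (down 1): focus=I path=0/1/1 depth=3 children=[] left=['J'] right=[] parent=E

Answer: I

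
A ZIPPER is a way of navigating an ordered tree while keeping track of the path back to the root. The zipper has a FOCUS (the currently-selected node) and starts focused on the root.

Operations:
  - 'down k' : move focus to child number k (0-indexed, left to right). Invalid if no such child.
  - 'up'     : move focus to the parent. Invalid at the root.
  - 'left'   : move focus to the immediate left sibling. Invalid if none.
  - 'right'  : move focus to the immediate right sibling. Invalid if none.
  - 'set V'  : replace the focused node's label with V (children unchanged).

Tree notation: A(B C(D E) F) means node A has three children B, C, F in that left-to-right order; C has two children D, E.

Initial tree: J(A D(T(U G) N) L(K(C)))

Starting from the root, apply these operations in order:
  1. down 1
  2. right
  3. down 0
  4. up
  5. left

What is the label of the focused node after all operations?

Answer: D

Derivation:
Step 1 (down 1): focus=D path=1 depth=1 children=['T', 'N'] left=['A'] right=['L'] parent=J
Step 2 (right): focus=L path=2 depth=1 children=['K'] left=['A', 'D'] right=[] parent=J
Step 3 (down 0): focus=K path=2/0 depth=2 children=['C'] left=[] right=[] parent=L
Step 4 (up): focus=L path=2 depth=1 children=['K'] left=['A', 'D'] right=[] parent=J
Step 5 (left): focus=D path=1 depth=1 children=['T', 'N'] left=['A'] right=['L'] parent=J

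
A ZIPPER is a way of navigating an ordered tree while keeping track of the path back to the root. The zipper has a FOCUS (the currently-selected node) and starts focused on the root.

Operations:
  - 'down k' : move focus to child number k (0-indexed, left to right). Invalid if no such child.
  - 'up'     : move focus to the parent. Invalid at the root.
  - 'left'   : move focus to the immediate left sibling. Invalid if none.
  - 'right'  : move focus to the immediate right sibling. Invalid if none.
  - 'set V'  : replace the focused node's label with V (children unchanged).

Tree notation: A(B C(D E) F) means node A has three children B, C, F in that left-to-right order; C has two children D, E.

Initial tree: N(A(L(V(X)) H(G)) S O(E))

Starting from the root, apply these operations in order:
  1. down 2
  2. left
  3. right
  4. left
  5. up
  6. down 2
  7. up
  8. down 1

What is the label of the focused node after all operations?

Answer: S

Derivation:
Step 1 (down 2): focus=O path=2 depth=1 children=['E'] left=['A', 'S'] right=[] parent=N
Step 2 (left): focus=S path=1 depth=1 children=[] left=['A'] right=['O'] parent=N
Step 3 (right): focus=O path=2 depth=1 children=['E'] left=['A', 'S'] right=[] parent=N
Step 4 (left): focus=S path=1 depth=1 children=[] left=['A'] right=['O'] parent=N
Step 5 (up): focus=N path=root depth=0 children=['A', 'S', 'O'] (at root)
Step 6 (down 2): focus=O path=2 depth=1 children=['E'] left=['A', 'S'] right=[] parent=N
Step 7 (up): focus=N path=root depth=0 children=['A', 'S', 'O'] (at root)
Step 8 (down 1): focus=S path=1 depth=1 children=[] left=['A'] right=['O'] parent=N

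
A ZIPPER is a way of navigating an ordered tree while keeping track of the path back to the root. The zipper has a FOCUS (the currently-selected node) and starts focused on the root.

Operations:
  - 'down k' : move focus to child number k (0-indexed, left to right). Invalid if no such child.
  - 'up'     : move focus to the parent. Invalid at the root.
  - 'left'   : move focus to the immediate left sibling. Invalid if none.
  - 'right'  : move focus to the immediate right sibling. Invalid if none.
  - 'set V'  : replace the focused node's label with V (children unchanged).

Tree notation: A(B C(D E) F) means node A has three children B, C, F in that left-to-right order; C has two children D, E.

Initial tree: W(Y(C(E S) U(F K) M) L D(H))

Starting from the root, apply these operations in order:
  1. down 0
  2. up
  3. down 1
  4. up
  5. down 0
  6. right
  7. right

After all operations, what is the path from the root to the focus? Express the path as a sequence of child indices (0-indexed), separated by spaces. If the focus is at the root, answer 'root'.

Answer: 2

Derivation:
Step 1 (down 0): focus=Y path=0 depth=1 children=['C', 'U', 'M'] left=[] right=['L', 'D'] parent=W
Step 2 (up): focus=W path=root depth=0 children=['Y', 'L', 'D'] (at root)
Step 3 (down 1): focus=L path=1 depth=1 children=[] left=['Y'] right=['D'] parent=W
Step 4 (up): focus=W path=root depth=0 children=['Y', 'L', 'D'] (at root)
Step 5 (down 0): focus=Y path=0 depth=1 children=['C', 'U', 'M'] left=[] right=['L', 'D'] parent=W
Step 6 (right): focus=L path=1 depth=1 children=[] left=['Y'] right=['D'] parent=W
Step 7 (right): focus=D path=2 depth=1 children=['H'] left=['Y', 'L'] right=[] parent=W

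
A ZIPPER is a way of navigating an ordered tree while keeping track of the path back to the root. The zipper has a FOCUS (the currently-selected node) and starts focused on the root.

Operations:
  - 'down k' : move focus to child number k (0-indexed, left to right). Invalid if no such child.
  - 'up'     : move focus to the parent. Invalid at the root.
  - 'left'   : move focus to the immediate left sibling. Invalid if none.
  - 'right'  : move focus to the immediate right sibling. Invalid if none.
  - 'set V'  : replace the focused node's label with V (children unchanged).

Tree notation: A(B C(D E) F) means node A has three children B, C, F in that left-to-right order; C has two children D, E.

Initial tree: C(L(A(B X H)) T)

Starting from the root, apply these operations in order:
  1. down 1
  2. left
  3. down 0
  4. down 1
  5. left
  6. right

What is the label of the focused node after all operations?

Answer: X

Derivation:
Step 1 (down 1): focus=T path=1 depth=1 children=[] left=['L'] right=[] parent=C
Step 2 (left): focus=L path=0 depth=1 children=['A'] left=[] right=['T'] parent=C
Step 3 (down 0): focus=A path=0/0 depth=2 children=['B', 'X', 'H'] left=[] right=[] parent=L
Step 4 (down 1): focus=X path=0/0/1 depth=3 children=[] left=['B'] right=['H'] parent=A
Step 5 (left): focus=B path=0/0/0 depth=3 children=[] left=[] right=['X', 'H'] parent=A
Step 6 (right): focus=X path=0/0/1 depth=3 children=[] left=['B'] right=['H'] parent=A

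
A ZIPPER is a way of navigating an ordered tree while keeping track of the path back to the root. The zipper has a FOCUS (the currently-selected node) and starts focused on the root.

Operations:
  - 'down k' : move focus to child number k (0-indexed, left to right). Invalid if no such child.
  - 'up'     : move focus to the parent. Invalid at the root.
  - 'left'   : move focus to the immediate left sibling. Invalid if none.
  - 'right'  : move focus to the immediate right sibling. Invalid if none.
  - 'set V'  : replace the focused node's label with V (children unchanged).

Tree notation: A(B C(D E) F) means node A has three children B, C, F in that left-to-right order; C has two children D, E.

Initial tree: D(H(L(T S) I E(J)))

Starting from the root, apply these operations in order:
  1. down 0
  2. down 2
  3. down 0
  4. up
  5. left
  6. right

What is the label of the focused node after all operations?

Answer: E

Derivation:
Step 1 (down 0): focus=H path=0 depth=1 children=['L', 'I', 'E'] left=[] right=[] parent=D
Step 2 (down 2): focus=E path=0/2 depth=2 children=['J'] left=['L', 'I'] right=[] parent=H
Step 3 (down 0): focus=J path=0/2/0 depth=3 children=[] left=[] right=[] parent=E
Step 4 (up): focus=E path=0/2 depth=2 children=['J'] left=['L', 'I'] right=[] parent=H
Step 5 (left): focus=I path=0/1 depth=2 children=[] left=['L'] right=['E'] parent=H
Step 6 (right): focus=E path=0/2 depth=2 children=['J'] left=['L', 'I'] right=[] parent=H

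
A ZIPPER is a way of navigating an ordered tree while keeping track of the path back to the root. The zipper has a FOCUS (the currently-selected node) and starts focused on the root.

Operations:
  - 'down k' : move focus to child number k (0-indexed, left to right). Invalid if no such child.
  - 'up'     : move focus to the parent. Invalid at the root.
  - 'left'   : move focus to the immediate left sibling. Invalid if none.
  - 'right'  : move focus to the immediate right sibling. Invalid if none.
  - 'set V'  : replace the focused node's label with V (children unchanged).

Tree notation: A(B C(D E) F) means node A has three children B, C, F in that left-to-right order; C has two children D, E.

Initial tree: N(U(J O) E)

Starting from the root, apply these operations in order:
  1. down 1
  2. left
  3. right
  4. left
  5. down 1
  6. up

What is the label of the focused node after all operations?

Step 1 (down 1): focus=E path=1 depth=1 children=[] left=['U'] right=[] parent=N
Step 2 (left): focus=U path=0 depth=1 children=['J', 'O'] left=[] right=['E'] parent=N
Step 3 (right): focus=E path=1 depth=1 children=[] left=['U'] right=[] parent=N
Step 4 (left): focus=U path=0 depth=1 children=['J', 'O'] left=[] right=['E'] parent=N
Step 5 (down 1): focus=O path=0/1 depth=2 children=[] left=['J'] right=[] parent=U
Step 6 (up): focus=U path=0 depth=1 children=['J', 'O'] left=[] right=['E'] parent=N

Answer: U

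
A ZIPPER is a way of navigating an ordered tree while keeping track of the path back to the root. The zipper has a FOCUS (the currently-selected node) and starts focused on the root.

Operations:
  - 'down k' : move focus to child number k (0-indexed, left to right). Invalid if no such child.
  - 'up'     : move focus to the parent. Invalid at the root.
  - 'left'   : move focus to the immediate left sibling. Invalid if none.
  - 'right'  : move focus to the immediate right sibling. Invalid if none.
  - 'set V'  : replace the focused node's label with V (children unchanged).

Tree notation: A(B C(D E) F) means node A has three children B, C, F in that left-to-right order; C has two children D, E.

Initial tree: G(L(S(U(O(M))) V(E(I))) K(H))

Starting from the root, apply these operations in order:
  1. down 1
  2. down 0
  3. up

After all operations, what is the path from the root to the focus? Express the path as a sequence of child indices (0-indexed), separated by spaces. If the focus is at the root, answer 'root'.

Answer: 1

Derivation:
Step 1 (down 1): focus=K path=1 depth=1 children=['H'] left=['L'] right=[] parent=G
Step 2 (down 0): focus=H path=1/0 depth=2 children=[] left=[] right=[] parent=K
Step 3 (up): focus=K path=1 depth=1 children=['H'] left=['L'] right=[] parent=G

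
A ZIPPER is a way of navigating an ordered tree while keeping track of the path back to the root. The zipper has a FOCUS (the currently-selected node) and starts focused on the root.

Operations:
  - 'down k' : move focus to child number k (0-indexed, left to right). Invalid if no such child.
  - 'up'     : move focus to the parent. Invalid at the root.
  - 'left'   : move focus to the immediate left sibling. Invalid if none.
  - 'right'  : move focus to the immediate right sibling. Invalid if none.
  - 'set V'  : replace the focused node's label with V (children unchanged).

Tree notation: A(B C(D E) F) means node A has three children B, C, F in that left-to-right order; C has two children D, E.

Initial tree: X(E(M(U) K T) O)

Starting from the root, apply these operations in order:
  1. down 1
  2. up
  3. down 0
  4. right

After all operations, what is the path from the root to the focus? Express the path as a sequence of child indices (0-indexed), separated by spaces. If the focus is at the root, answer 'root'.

Step 1 (down 1): focus=O path=1 depth=1 children=[] left=['E'] right=[] parent=X
Step 2 (up): focus=X path=root depth=0 children=['E', 'O'] (at root)
Step 3 (down 0): focus=E path=0 depth=1 children=['M', 'K', 'T'] left=[] right=['O'] parent=X
Step 4 (right): focus=O path=1 depth=1 children=[] left=['E'] right=[] parent=X

Answer: 1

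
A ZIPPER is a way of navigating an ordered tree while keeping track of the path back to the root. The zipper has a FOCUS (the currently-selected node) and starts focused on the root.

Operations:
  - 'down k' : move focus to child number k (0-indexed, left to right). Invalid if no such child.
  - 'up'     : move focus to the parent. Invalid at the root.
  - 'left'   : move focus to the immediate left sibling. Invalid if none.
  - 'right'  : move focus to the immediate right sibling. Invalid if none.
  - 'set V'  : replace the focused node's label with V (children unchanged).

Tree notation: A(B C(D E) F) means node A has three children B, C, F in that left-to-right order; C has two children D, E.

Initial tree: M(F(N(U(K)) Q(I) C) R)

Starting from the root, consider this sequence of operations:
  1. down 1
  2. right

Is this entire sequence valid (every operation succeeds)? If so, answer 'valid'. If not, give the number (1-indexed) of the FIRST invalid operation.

Answer: 2

Derivation:
Step 1 (down 1): focus=R path=1 depth=1 children=[] left=['F'] right=[] parent=M
Step 2 (right): INVALID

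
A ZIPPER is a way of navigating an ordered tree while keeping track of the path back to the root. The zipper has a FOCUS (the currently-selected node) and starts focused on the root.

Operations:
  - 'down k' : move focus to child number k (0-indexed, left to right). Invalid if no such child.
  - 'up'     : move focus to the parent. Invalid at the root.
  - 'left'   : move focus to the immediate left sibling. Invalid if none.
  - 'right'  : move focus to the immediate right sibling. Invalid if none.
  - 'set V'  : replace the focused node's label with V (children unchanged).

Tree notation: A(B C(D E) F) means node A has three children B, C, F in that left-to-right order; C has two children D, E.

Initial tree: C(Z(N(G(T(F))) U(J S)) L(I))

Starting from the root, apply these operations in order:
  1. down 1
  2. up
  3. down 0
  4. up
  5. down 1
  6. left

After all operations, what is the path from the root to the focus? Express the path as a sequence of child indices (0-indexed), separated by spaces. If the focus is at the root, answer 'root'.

Answer: 0

Derivation:
Step 1 (down 1): focus=L path=1 depth=1 children=['I'] left=['Z'] right=[] parent=C
Step 2 (up): focus=C path=root depth=0 children=['Z', 'L'] (at root)
Step 3 (down 0): focus=Z path=0 depth=1 children=['N', 'U'] left=[] right=['L'] parent=C
Step 4 (up): focus=C path=root depth=0 children=['Z', 'L'] (at root)
Step 5 (down 1): focus=L path=1 depth=1 children=['I'] left=['Z'] right=[] parent=C
Step 6 (left): focus=Z path=0 depth=1 children=['N', 'U'] left=[] right=['L'] parent=C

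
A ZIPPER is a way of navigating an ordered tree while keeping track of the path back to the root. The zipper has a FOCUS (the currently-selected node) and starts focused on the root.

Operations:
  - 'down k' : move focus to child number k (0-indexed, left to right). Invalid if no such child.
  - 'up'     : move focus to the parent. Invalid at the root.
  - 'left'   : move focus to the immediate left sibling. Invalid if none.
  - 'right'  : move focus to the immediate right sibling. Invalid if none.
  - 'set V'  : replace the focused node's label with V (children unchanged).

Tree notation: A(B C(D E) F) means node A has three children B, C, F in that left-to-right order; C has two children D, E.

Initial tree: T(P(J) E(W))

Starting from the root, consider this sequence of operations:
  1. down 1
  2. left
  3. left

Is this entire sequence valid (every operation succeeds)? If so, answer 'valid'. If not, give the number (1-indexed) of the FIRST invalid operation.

Step 1 (down 1): focus=E path=1 depth=1 children=['W'] left=['P'] right=[] parent=T
Step 2 (left): focus=P path=0 depth=1 children=['J'] left=[] right=['E'] parent=T
Step 3 (left): INVALID

Answer: 3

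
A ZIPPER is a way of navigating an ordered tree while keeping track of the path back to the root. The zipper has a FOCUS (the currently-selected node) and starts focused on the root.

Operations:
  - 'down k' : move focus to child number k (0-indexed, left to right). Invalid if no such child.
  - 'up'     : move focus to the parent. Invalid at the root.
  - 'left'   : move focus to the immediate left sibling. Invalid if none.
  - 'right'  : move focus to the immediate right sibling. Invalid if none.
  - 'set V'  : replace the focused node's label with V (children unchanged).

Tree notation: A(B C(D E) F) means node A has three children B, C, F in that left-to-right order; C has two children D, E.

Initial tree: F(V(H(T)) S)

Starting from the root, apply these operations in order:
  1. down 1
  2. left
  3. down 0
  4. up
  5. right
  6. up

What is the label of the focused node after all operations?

Answer: F

Derivation:
Step 1 (down 1): focus=S path=1 depth=1 children=[] left=['V'] right=[] parent=F
Step 2 (left): focus=V path=0 depth=1 children=['H'] left=[] right=['S'] parent=F
Step 3 (down 0): focus=H path=0/0 depth=2 children=['T'] left=[] right=[] parent=V
Step 4 (up): focus=V path=0 depth=1 children=['H'] left=[] right=['S'] parent=F
Step 5 (right): focus=S path=1 depth=1 children=[] left=['V'] right=[] parent=F
Step 6 (up): focus=F path=root depth=0 children=['V', 'S'] (at root)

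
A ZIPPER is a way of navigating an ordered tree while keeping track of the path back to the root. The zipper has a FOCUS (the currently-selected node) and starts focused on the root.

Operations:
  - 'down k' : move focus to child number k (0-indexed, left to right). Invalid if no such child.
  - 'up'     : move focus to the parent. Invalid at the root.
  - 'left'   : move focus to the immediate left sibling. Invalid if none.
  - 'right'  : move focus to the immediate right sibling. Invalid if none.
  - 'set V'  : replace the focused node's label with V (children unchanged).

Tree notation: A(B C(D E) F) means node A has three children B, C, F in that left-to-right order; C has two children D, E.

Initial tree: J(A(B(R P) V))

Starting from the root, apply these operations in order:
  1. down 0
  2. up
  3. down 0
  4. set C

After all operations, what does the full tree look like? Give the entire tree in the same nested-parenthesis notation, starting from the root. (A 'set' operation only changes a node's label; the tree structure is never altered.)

Answer: J(C(B(R P) V))

Derivation:
Step 1 (down 0): focus=A path=0 depth=1 children=['B', 'V'] left=[] right=[] parent=J
Step 2 (up): focus=J path=root depth=0 children=['A'] (at root)
Step 3 (down 0): focus=A path=0 depth=1 children=['B', 'V'] left=[] right=[] parent=J
Step 4 (set C): focus=C path=0 depth=1 children=['B', 'V'] left=[] right=[] parent=J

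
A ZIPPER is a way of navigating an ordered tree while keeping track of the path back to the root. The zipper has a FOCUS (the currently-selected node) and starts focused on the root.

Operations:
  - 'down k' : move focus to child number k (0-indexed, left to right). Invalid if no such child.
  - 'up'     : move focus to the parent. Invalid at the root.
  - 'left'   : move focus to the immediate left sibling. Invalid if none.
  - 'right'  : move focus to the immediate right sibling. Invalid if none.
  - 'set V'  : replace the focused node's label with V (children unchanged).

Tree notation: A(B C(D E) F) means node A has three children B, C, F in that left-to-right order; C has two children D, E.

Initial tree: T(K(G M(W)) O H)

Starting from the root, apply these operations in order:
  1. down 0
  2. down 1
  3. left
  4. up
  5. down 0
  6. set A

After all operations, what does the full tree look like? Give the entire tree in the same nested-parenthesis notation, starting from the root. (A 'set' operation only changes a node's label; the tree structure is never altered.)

Answer: T(K(A M(W)) O H)

Derivation:
Step 1 (down 0): focus=K path=0 depth=1 children=['G', 'M'] left=[] right=['O', 'H'] parent=T
Step 2 (down 1): focus=M path=0/1 depth=2 children=['W'] left=['G'] right=[] parent=K
Step 3 (left): focus=G path=0/0 depth=2 children=[] left=[] right=['M'] parent=K
Step 4 (up): focus=K path=0 depth=1 children=['G', 'M'] left=[] right=['O', 'H'] parent=T
Step 5 (down 0): focus=G path=0/0 depth=2 children=[] left=[] right=['M'] parent=K
Step 6 (set A): focus=A path=0/0 depth=2 children=[] left=[] right=['M'] parent=K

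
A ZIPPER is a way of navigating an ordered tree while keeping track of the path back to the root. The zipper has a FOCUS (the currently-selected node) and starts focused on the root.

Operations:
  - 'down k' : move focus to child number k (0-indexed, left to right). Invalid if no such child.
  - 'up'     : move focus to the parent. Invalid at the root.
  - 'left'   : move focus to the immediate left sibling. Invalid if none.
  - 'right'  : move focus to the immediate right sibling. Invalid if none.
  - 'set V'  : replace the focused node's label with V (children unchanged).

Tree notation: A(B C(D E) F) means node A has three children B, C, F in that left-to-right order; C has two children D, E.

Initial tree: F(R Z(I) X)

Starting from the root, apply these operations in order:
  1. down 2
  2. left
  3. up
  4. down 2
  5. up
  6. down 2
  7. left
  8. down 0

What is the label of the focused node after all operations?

Answer: I

Derivation:
Step 1 (down 2): focus=X path=2 depth=1 children=[] left=['R', 'Z'] right=[] parent=F
Step 2 (left): focus=Z path=1 depth=1 children=['I'] left=['R'] right=['X'] parent=F
Step 3 (up): focus=F path=root depth=0 children=['R', 'Z', 'X'] (at root)
Step 4 (down 2): focus=X path=2 depth=1 children=[] left=['R', 'Z'] right=[] parent=F
Step 5 (up): focus=F path=root depth=0 children=['R', 'Z', 'X'] (at root)
Step 6 (down 2): focus=X path=2 depth=1 children=[] left=['R', 'Z'] right=[] parent=F
Step 7 (left): focus=Z path=1 depth=1 children=['I'] left=['R'] right=['X'] parent=F
Step 8 (down 0): focus=I path=1/0 depth=2 children=[] left=[] right=[] parent=Z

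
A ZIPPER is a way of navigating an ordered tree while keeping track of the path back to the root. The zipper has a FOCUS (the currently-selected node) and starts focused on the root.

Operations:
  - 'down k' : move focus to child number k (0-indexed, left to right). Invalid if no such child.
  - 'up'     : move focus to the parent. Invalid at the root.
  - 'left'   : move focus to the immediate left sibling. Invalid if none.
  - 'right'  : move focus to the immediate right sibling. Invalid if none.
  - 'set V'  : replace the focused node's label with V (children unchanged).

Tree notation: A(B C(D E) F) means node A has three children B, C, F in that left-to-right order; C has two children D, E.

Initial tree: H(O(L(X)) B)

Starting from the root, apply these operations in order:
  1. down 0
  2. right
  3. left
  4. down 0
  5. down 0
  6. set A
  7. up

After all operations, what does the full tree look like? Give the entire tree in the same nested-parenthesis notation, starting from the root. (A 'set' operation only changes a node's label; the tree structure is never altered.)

Step 1 (down 0): focus=O path=0 depth=1 children=['L'] left=[] right=['B'] parent=H
Step 2 (right): focus=B path=1 depth=1 children=[] left=['O'] right=[] parent=H
Step 3 (left): focus=O path=0 depth=1 children=['L'] left=[] right=['B'] parent=H
Step 4 (down 0): focus=L path=0/0 depth=2 children=['X'] left=[] right=[] parent=O
Step 5 (down 0): focus=X path=0/0/0 depth=3 children=[] left=[] right=[] parent=L
Step 6 (set A): focus=A path=0/0/0 depth=3 children=[] left=[] right=[] parent=L
Step 7 (up): focus=L path=0/0 depth=2 children=['A'] left=[] right=[] parent=O

Answer: H(O(L(A)) B)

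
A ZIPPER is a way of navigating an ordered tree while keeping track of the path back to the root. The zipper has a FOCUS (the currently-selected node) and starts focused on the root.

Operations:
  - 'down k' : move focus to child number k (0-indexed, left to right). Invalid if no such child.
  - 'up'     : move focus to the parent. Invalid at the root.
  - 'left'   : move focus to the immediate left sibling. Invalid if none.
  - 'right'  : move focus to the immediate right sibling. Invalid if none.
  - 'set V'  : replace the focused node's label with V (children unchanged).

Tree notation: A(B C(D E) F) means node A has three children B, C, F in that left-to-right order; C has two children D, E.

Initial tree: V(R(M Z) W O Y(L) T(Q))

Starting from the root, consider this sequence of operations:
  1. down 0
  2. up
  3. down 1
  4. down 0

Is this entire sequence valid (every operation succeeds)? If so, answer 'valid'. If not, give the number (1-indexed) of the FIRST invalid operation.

Answer: 4

Derivation:
Step 1 (down 0): focus=R path=0 depth=1 children=['M', 'Z'] left=[] right=['W', 'O', 'Y', 'T'] parent=V
Step 2 (up): focus=V path=root depth=0 children=['R', 'W', 'O', 'Y', 'T'] (at root)
Step 3 (down 1): focus=W path=1 depth=1 children=[] left=['R'] right=['O', 'Y', 'T'] parent=V
Step 4 (down 0): INVALID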